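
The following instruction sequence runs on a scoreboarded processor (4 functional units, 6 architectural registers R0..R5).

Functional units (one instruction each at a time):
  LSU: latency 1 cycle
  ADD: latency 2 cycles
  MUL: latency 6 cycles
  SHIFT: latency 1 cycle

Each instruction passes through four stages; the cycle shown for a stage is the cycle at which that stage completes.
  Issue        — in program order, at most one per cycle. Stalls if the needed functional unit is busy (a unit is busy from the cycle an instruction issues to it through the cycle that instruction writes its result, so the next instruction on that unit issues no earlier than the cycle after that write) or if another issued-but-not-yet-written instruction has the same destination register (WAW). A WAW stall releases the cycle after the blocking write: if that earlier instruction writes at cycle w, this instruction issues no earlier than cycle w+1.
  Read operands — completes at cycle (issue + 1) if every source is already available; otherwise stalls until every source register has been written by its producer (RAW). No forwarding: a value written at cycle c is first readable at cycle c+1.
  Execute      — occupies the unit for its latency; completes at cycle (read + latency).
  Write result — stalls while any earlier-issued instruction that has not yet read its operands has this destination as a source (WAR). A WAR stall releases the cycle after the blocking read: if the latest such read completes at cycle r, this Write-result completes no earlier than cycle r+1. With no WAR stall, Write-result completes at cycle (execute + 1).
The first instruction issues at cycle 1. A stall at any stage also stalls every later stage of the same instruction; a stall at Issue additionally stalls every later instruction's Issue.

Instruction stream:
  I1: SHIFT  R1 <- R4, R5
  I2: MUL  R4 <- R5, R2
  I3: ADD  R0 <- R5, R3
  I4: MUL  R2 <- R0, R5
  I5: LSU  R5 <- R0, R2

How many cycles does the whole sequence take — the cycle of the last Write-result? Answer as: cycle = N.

cycle = 22

I1: IS=1 RO=2 EX=3 WR=4
I2: IS=2 RO=3 EX=9 WR=10
I3: IS=3 RO=4 EX=6 WR=7
I4: IS=11 RO=12 EX=18 WR=19  [struct: MUL busy until I2 writes@10]
I5: IS=12 RO=20 EX=21 WR=22  [RAW R2: wait I4 write@19]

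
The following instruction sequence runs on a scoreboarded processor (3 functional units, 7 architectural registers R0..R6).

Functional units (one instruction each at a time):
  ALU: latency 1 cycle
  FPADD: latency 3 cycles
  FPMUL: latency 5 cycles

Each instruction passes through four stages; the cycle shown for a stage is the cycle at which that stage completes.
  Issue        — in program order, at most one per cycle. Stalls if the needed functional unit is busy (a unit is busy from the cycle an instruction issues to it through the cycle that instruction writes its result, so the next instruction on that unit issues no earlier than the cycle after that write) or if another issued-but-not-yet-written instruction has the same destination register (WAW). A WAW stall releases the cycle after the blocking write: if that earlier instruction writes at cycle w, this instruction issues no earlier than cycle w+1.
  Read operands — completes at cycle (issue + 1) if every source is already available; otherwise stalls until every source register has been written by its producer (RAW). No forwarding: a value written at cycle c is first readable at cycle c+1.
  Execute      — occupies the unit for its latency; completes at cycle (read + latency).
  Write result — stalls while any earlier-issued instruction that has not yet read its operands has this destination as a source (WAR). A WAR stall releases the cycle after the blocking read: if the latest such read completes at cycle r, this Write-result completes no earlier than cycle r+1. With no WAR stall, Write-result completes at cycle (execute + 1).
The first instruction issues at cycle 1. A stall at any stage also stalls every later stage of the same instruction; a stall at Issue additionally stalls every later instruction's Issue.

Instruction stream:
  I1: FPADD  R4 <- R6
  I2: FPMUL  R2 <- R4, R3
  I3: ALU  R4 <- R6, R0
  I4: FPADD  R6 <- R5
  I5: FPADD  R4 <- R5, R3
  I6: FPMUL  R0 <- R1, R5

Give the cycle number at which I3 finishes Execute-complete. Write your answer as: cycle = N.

t=1  I1 issues→FPADD
t=2  I1 reads · I2 issues→FPMUL
t=5  I1 exec-done
t=6  I1 writes R4
t=7  I2 reads · I3 issues→ALU
t=8  I3 reads · I4 issues→FPADD
t=9  I3 exec-done · I4 reads
t=10  I3 writes R4
t=12  I2 exec-done · I4 exec-done
t=13  I2 writes R2 · I4 writes R6
t=14  I5 issues→FPADD
t=15  I5 reads · I6 issues→FPMUL
t=16  I6 reads
t=18  I5 exec-done
t=19  I5 writes R4
t=21  I6 exec-done
t=22  I6 writes R0

cycle = 9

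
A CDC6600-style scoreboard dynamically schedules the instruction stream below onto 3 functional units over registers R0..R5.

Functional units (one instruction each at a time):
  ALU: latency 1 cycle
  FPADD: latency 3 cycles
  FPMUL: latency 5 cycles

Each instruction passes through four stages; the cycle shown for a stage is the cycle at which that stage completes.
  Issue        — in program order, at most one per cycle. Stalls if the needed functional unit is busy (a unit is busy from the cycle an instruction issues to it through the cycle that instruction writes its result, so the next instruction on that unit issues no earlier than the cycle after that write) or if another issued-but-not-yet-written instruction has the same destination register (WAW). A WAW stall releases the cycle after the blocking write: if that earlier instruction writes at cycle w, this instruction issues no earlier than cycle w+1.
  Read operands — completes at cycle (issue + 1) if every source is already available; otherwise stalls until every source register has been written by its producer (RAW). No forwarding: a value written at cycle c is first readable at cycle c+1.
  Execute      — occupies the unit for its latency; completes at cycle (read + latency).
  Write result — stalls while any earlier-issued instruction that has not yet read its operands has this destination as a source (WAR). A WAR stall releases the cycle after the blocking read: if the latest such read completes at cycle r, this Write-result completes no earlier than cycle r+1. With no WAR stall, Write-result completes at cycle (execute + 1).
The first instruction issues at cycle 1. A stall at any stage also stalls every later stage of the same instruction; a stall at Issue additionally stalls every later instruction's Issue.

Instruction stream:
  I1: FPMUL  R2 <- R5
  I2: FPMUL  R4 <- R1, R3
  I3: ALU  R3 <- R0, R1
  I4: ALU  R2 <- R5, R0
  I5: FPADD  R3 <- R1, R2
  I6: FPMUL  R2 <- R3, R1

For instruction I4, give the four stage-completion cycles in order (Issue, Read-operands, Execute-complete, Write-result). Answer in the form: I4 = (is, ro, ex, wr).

I4 = (14, 15, 16, 17)

I1: IS=1 RO=2 EX=7 WR=8
I2: IS=9 RO=10 EX=15 WR=16  [struct: FPMUL busy until I1 writes@8]
I3: IS=10 RO=11 EX=12 WR=13
I4: IS=14 RO=15 EX=16 WR=17  [struct: ALU busy until I3 writes@13]
I5: IS=15 RO=18 EX=21 WR=22  [RAW R2: wait I4 write@17]
I6: IS=18 RO=23 EX=28 WR=29  [WAW R2: wait I4 write@17; RAW R3: wait I5 write@22]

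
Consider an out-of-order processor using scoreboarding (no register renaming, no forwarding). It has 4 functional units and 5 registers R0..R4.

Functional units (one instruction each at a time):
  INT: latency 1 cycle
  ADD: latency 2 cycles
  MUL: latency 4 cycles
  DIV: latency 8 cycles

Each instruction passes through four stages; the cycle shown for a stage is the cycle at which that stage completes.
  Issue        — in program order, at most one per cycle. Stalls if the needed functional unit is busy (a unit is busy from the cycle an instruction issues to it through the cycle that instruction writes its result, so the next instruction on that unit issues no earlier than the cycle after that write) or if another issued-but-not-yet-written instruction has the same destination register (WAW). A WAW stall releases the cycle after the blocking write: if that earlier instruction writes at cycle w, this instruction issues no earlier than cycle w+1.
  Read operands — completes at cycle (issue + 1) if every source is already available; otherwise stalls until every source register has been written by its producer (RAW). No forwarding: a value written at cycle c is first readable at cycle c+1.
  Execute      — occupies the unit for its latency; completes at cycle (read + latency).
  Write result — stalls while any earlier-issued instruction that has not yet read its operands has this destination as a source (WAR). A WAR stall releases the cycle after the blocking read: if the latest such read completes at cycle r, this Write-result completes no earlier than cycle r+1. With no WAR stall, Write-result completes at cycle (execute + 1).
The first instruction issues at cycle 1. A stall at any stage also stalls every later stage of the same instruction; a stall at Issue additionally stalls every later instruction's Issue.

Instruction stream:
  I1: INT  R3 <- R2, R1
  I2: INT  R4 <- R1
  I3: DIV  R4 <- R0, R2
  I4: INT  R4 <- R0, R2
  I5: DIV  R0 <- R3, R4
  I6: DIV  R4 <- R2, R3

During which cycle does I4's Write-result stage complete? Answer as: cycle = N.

cycle 1: I1 dispatched to INT
cycle 2: I1 operands ready
cycle 3: I1 complete
cycle 4: R3←I1
cycle 5: I2 dispatched to INT
cycle 6: I2 operands ready
cycle 7: I2 complete
cycle 8: R4←I2
cycle 9: I3 dispatched to DIV
cycle 10: I3 operands ready
cycle 18: I3 complete
cycle 19: R4←I3
cycle 20: I4 dispatched to INT
cycle 21: I4 operands ready · I5 dispatched to DIV
cycle 22: I4 complete
cycle 23: R4←I4
cycle 24: I5 operands ready
cycle 32: I5 complete
cycle 33: R0←I5
cycle 34: I6 dispatched to DIV
cycle 35: I6 operands ready
cycle 43: I6 complete
cycle 44: R4←I6

cycle = 23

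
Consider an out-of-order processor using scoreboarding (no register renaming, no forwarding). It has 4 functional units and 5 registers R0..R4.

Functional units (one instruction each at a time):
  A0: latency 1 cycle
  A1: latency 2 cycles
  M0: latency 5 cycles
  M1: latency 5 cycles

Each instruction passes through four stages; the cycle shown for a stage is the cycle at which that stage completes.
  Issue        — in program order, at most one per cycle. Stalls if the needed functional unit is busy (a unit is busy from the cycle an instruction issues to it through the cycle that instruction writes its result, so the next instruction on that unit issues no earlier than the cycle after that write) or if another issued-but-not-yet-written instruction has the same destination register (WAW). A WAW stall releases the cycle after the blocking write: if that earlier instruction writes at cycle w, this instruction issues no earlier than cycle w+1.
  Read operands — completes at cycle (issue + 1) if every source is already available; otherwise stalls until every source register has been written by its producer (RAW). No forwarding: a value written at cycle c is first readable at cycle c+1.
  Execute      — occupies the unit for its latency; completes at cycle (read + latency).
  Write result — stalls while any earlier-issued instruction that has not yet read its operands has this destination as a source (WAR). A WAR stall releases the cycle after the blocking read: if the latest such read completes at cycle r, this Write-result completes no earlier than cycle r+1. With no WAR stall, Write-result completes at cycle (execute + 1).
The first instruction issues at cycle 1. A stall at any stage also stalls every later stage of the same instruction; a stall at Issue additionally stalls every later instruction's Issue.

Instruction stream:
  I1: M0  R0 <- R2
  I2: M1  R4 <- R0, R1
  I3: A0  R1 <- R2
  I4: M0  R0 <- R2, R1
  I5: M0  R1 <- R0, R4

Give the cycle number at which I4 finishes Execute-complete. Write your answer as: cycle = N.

cycle = 16

[I1] 1/2/7/8
[I2] 2/9/14/15  (RAW R0: wait I1 write@8)
[I3] 3/4/5/10  (WAR R1: wait I2 read@9)
[I4] 9/11/16/17  (struct: M0 busy until I1 writes@8; RAW R1: wait I3 write@10)
[I5] 18/19/24/25  (struct: M0 busy until I4 writes@17)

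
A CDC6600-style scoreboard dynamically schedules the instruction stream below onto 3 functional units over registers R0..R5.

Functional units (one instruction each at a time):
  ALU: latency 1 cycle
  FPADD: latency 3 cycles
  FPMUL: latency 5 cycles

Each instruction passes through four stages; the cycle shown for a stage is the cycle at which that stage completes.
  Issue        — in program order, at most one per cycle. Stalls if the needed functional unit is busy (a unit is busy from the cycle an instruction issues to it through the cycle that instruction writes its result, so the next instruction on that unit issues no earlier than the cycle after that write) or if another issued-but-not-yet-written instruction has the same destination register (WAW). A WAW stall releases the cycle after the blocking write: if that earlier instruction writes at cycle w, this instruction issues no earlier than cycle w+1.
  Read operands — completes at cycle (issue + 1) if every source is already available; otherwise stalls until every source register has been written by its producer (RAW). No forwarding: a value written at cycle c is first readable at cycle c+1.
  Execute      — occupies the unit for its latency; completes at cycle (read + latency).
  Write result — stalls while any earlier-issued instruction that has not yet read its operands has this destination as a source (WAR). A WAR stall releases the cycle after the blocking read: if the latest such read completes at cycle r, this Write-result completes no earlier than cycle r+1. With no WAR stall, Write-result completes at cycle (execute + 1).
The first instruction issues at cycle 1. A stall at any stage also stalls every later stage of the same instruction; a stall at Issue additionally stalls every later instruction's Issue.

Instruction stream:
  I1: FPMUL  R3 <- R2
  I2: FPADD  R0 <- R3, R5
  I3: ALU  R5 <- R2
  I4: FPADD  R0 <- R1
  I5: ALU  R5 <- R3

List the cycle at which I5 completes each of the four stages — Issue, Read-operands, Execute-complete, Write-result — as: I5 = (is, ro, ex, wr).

I5 = (15, 16, 17, 18)

  I1 | 1 | 2 | 7 | 8
  I2 | 2 | 9 | 12 | 13   RAW R3: wait I1 write@8
  I3 | 3 | 4 | 5 | 10   WAR R5: wait I2 read@9
  I4 | 14 | 15 | 18 | 19   struct: FPADD busy until I2 writes@13
  I5 | 15 | 16 | 17 | 18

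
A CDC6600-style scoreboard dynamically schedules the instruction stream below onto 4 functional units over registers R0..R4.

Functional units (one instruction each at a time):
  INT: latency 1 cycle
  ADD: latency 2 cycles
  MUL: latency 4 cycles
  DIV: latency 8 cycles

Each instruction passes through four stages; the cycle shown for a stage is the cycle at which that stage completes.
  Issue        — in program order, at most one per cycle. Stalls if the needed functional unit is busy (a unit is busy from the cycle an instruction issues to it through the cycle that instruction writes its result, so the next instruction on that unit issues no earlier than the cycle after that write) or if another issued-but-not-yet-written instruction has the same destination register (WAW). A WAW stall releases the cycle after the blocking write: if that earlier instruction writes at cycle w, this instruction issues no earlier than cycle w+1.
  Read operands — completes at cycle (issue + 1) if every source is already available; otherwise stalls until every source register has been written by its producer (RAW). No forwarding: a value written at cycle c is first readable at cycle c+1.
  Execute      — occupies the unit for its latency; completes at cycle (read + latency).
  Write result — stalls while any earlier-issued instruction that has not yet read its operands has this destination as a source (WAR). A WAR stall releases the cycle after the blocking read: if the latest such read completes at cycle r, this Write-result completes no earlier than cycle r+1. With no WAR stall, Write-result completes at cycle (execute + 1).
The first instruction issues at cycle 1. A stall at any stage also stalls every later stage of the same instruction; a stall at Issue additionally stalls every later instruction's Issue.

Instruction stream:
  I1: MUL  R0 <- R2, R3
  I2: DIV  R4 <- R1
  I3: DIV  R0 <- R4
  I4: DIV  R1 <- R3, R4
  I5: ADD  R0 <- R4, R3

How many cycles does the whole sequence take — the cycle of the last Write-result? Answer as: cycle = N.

cycle = 34

c1: I1 dispatched to MUL
c2: I1 operands ready | I2 dispatched to DIV
c3: I2 operands ready
c6: I1 complete
c7: R0←I1
c11: I2 complete
c12: R4←I2
c13: I3 dispatched to DIV
c14: I3 operands ready
c22: I3 complete
c23: R0←I3
c24: I4 dispatched to DIV
c25: I4 operands ready | I5 dispatched to ADD
c26: I5 operands ready
c28: I5 complete
c29: R0←I5
c33: I4 complete
c34: R1←I4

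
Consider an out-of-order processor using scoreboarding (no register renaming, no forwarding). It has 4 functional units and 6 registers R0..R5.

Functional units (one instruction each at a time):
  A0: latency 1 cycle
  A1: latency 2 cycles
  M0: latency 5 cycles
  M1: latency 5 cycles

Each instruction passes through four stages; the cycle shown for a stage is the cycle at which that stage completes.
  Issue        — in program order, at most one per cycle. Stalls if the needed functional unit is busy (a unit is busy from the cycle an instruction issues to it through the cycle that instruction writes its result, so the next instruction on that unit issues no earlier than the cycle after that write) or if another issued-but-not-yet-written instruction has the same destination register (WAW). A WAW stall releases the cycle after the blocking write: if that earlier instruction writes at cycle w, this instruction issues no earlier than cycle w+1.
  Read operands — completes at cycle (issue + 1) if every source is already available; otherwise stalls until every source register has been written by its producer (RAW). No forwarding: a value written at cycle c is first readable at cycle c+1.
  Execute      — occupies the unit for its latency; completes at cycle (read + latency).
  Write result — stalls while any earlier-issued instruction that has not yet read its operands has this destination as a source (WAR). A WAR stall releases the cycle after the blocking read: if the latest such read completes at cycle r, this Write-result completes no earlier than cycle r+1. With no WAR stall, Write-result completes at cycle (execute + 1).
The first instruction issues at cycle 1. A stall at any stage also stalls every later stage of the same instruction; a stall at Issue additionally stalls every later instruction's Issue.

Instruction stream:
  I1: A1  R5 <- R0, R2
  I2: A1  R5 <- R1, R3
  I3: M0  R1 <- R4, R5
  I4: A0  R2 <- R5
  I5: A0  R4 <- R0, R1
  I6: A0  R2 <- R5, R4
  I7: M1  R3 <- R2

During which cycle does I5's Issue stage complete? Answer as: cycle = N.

cycle = 14

[I1] 1/2/4/5
[I2] 6/7/9/10  (struct: A1 busy until I1 writes@5)
[I3] 7/11/16/17  (RAW R5: wait I2 write@10)
[I4] 8/11/12/13  (RAW R5: wait I2 write@10)
[I5] 14/18/19/20  (struct: A0 busy until I4 writes@13; RAW R1: wait I3 write@17)
[I6] 21/22/23/24  (struct: A0 busy until I5 writes@20)
[I7] 22/25/30/31  (RAW R2: wait I6 write@24)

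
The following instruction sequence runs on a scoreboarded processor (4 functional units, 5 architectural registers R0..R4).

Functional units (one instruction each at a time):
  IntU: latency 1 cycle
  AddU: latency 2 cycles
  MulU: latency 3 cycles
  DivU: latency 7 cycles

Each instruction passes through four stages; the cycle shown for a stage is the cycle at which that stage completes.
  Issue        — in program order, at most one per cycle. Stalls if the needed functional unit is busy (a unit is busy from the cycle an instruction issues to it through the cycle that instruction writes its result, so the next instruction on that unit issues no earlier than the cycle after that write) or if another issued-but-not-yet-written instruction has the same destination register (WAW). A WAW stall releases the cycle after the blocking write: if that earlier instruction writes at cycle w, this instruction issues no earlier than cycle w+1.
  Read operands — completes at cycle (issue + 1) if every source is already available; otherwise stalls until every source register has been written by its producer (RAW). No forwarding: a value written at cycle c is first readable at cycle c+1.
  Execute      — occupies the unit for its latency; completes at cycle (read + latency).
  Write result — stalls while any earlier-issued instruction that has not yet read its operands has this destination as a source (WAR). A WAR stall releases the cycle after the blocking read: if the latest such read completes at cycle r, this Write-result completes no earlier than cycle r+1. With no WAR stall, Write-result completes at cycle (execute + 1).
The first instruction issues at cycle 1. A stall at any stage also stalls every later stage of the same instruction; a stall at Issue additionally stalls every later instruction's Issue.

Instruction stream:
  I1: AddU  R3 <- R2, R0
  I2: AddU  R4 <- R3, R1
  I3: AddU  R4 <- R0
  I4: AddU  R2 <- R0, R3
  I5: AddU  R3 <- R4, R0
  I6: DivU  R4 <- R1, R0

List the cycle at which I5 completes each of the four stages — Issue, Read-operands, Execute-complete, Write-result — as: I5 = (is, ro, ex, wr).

I1 -> (1, 2, 4, 5)
I2 -> (6, 7, 9, 10)  // struct: AddU busy until I1 writes@5
I3 -> (11, 12, 14, 15)  // struct: AddU busy until I2 writes@10
I4 -> (16, 17, 19, 20)  // struct: AddU busy until I3 writes@15
I5 -> (21, 22, 24, 25)  // struct: AddU busy until I4 writes@20
I6 -> (22, 23, 30, 31)

I5 = (21, 22, 24, 25)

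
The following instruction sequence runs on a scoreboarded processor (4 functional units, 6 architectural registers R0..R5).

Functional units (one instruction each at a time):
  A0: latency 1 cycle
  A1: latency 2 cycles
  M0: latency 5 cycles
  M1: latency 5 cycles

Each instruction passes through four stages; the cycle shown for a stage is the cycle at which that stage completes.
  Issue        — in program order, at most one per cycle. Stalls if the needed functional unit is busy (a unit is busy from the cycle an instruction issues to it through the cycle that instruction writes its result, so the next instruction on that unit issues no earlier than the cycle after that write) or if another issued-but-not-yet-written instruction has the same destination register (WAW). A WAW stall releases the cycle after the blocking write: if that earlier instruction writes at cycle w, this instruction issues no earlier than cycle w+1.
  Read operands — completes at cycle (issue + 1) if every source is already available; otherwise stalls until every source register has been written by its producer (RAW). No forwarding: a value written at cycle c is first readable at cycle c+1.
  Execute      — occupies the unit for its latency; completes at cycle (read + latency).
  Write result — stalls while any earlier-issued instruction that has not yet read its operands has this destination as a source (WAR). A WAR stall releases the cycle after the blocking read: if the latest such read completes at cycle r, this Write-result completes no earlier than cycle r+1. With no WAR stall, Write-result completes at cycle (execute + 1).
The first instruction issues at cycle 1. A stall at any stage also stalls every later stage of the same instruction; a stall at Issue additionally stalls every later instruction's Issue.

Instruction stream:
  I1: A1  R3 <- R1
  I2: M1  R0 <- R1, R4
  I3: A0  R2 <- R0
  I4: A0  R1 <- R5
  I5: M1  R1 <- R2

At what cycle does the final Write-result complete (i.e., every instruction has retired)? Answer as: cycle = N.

  I1 | 1 | 2 | 4 | 5
  I2 | 2 | 3 | 8 | 9
  I3 | 3 | 10 | 11 | 12   RAW R0: wait I2 write@9
  I4 | 13 | 14 | 15 | 16   struct: A0 busy until I3 writes@12
  I5 | 17 | 18 | 23 | 24   WAW R1: wait I4 write@16

cycle = 24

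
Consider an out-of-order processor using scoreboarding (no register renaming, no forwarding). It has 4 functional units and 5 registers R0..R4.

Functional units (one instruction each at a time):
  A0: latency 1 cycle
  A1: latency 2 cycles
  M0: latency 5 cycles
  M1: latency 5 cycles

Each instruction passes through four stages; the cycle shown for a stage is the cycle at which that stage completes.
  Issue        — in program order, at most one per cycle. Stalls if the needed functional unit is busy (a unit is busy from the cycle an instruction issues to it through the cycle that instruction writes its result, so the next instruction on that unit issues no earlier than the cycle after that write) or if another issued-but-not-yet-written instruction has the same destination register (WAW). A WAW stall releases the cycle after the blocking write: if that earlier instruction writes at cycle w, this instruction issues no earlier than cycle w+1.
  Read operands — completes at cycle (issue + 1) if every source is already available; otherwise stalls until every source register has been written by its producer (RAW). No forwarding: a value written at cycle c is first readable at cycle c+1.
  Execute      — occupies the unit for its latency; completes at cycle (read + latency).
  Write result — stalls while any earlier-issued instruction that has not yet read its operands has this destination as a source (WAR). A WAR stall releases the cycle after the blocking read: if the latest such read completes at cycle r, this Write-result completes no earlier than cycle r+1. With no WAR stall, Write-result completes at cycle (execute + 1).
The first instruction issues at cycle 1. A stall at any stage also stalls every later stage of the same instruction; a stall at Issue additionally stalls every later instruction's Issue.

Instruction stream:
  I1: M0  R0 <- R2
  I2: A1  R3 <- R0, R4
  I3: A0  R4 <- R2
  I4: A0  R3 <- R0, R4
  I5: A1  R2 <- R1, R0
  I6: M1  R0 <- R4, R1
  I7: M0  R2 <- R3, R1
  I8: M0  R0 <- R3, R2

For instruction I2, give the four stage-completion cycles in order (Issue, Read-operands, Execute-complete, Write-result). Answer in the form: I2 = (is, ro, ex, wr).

I1 -> (1, 2, 7, 8)
I2 -> (2, 9, 11, 12)  // RAW R0: wait I1 write@8
I3 -> (3, 4, 5, 10)  // WAR R4: wait I2 read@9
I4 -> (13, 14, 15, 16)  // WAW R3: wait I2 write@12
I5 -> (14, 15, 17, 18)
I6 -> (15, 16, 21, 22)
I7 -> (19, 20, 25, 26)  // WAW R2: wait I5 write@18
I8 -> (27, 28, 33, 34)  // struct: M0 busy until I7 writes@26

I2 = (2, 9, 11, 12)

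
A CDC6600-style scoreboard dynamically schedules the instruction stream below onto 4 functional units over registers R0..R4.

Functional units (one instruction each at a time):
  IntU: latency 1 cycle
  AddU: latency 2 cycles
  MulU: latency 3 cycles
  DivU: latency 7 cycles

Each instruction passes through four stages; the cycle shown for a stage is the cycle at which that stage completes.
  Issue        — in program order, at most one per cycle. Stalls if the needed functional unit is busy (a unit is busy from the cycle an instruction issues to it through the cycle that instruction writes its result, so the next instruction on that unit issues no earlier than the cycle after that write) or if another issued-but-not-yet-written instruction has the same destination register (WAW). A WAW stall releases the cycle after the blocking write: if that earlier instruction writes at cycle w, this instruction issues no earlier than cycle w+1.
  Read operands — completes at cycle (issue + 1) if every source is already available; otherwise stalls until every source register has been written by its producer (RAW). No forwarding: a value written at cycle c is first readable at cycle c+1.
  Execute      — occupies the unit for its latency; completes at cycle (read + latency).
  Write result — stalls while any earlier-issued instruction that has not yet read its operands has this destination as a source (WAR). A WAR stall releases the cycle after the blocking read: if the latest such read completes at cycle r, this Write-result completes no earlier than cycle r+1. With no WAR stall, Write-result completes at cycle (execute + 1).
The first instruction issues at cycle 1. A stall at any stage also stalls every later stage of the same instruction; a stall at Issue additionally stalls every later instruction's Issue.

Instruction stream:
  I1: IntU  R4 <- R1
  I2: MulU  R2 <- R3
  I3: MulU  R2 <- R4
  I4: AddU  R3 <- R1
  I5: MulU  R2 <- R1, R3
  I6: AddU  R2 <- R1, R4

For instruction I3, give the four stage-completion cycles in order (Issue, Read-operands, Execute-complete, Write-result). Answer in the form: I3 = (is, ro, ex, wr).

t=1  I1 issues→IntU
t=2  I1 reads, I2 issues→MulU
t=3  I1 exec-done, I2 reads
t=4  I1 writes R4
t=6  I2 exec-done
t=7  I2 writes R2
t=8  I3 issues→MulU
t=9  I3 reads, I4 issues→AddU
t=10  I4 reads
t=12  I3 exec-done, I4 exec-done
t=13  I3 writes R2, I4 writes R3
t=14  I5 issues→MulU
t=15  I5 reads
t=18  I5 exec-done
t=19  I5 writes R2
t=20  I6 issues→AddU
t=21  I6 reads
t=23  I6 exec-done
t=24  I6 writes R2

I3 = (8, 9, 12, 13)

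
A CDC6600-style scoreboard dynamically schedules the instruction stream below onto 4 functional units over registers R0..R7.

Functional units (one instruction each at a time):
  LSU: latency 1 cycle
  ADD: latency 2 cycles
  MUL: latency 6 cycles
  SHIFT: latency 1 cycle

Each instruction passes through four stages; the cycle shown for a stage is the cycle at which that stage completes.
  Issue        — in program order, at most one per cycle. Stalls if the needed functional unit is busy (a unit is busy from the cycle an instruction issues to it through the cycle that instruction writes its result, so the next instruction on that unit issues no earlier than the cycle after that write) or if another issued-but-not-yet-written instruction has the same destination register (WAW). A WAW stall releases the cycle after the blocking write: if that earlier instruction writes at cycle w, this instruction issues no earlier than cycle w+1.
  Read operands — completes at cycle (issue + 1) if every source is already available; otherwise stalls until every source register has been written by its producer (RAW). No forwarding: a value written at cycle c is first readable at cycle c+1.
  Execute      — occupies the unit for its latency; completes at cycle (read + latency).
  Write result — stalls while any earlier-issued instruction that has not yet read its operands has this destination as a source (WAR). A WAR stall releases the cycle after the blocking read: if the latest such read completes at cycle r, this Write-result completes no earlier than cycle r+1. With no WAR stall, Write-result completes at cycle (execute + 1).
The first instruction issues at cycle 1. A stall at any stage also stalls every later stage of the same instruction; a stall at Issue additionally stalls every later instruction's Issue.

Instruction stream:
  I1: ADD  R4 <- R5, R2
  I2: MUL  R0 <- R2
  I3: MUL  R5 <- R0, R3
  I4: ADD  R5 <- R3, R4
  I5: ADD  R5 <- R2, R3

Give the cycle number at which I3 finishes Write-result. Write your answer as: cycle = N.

cycle = 19

[I1] 1/2/4/5
[I2] 2/3/9/10
[I3] 11/12/18/19  (struct: MUL busy until I2 writes@10)
[I4] 20/21/23/24  (WAW R5: wait I3 write@19)
[I5] 25/26/28/29  (struct: ADD busy until I4 writes@24)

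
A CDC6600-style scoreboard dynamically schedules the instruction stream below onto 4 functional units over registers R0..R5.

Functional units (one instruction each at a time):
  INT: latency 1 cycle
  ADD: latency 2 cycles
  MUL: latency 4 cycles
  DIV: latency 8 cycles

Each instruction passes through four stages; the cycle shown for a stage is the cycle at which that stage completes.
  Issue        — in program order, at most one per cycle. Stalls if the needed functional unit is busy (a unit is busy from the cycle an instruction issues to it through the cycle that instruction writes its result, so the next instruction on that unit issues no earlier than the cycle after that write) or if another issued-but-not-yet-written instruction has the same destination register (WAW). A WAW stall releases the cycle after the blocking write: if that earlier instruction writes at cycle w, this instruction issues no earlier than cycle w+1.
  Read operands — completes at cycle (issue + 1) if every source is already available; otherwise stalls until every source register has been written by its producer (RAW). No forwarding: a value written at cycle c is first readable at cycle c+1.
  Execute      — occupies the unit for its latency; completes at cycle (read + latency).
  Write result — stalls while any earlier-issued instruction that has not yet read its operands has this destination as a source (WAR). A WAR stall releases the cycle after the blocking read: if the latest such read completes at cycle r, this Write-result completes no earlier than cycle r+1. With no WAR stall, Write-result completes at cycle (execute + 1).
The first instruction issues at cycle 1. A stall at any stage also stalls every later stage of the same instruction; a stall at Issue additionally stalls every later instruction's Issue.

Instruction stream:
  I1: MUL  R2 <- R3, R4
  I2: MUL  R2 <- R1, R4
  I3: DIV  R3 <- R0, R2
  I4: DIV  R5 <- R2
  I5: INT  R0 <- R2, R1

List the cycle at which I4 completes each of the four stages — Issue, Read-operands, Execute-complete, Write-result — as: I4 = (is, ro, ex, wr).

I4 = (25, 26, 34, 35)

1) issue 1, read 2, done 6, write 7
2) issue 8, read 9, done 13, write 14  <struct: MUL busy until I1 writes@7>
3) issue 9, read 15, done 23, write 24  <RAW R2: wait I2 write@14>
4) issue 25, read 26, done 34, write 35  <struct: DIV busy until I3 writes@24>
5) issue 26, read 27, done 28, write 29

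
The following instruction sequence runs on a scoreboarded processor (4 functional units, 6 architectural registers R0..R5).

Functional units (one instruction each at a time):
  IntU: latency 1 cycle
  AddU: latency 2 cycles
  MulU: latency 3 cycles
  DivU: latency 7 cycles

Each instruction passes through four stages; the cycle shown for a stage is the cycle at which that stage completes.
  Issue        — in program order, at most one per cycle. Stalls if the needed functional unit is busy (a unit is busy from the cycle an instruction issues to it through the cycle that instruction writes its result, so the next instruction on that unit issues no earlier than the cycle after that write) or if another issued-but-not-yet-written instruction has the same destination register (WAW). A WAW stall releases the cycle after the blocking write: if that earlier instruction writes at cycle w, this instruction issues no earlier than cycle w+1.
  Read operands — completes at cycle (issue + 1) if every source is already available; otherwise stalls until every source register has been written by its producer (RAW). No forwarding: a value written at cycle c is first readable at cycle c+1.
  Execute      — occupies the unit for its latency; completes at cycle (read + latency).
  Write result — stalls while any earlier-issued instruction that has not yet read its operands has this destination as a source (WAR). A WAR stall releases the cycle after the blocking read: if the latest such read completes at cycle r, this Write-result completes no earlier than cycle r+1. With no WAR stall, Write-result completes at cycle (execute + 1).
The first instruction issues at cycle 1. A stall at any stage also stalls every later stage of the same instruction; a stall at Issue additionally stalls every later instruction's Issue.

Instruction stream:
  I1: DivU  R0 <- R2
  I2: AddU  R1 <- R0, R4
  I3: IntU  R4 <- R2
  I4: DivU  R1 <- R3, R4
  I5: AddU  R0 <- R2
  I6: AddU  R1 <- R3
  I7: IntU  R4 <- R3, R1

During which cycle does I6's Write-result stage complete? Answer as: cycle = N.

t=1  I1 issues→DivU
t=2  I1 reads, I2 issues→AddU
t=3  I3 issues→IntU
t=4  I3 reads
t=5  I3 exec-done
t=9  I1 exec-done
t=10  I1 writes R0
t=11  I2 reads
t=12  I3 writes R4
t=13  I2 exec-done
t=14  I2 writes R1
t=15  I4 issues→DivU
t=16  I4 reads, I5 issues→AddU
t=17  I5 reads
t=19  I5 exec-done
t=20  I5 writes R0
t=23  I4 exec-done
t=24  I4 writes R1
t=25  I6 issues→AddU
t=26  I6 reads, I7 issues→IntU
t=28  I6 exec-done
t=29  I6 writes R1
t=30  I7 reads
t=31  I7 exec-done
t=32  I7 writes R4

cycle = 29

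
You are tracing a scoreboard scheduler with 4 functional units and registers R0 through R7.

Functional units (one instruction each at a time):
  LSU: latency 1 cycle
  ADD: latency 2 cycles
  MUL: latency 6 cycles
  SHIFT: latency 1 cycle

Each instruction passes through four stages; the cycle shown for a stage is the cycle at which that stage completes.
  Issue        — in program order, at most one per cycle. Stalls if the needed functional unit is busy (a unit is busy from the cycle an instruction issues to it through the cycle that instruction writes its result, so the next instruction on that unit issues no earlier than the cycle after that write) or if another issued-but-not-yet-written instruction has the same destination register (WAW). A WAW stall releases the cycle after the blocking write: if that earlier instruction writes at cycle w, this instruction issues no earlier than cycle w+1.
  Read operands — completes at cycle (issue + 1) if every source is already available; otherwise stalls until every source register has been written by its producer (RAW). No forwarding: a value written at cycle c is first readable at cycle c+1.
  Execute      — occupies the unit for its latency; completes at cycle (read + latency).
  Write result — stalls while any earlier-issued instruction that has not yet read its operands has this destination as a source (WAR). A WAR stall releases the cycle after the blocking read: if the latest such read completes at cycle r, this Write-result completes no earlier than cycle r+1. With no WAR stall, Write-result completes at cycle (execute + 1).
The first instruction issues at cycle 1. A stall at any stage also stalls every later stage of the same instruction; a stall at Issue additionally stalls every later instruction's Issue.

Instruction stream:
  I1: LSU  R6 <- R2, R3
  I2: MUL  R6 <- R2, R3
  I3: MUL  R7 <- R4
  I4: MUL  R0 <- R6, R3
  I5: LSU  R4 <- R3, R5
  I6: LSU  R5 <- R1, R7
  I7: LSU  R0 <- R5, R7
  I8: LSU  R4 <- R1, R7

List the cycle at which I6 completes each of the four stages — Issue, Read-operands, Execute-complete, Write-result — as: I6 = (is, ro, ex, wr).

I6 = (28, 29, 30, 31)

[I1] 1/2/3/4
[I2] 5/6/12/13  (WAW R6: wait I1 write@4)
[I3] 14/15/21/22  (struct: MUL busy until I2 writes@13)
[I4] 23/24/30/31  (struct: MUL busy until I3 writes@22)
[I5] 24/25/26/27
[I6] 28/29/30/31  (struct: LSU busy until I5 writes@27)
[I7] 32/33/34/35  (struct: LSU busy until I6 writes@31)
[I8] 36/37/38/39  (struct: LSU busy until I7 writes@35)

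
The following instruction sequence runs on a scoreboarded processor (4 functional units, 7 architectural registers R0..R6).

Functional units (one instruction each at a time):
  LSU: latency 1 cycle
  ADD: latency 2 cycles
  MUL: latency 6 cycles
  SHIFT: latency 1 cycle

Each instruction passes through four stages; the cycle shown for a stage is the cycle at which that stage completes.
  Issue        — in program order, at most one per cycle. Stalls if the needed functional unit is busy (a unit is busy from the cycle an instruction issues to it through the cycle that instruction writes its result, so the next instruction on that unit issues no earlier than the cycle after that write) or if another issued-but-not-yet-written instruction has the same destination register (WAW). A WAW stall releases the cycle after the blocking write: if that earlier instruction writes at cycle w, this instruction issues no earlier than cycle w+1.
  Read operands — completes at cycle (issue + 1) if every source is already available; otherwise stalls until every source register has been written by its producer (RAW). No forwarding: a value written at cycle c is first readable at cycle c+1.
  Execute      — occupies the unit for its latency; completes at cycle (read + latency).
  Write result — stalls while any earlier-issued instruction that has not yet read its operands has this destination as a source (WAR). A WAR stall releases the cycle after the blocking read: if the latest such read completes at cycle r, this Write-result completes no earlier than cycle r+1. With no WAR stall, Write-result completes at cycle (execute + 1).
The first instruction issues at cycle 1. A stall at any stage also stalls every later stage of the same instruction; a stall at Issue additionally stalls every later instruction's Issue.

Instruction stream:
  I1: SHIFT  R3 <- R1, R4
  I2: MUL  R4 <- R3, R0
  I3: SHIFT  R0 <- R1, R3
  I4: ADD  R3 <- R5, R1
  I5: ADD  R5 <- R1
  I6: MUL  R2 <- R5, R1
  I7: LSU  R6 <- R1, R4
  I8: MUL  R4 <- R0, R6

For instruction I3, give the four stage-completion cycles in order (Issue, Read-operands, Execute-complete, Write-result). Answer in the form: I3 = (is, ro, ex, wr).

t=1  I1 dispatched to SHIFT
t=2  I1 operands ready | I2 dispatched to MUL
t=3  I1 complete
t=4  R3←I1
t=5  I2 operands ready | I3 dispatched to SHIFT
t=6  I3 operands ready | I4 dispatched to ADD
t=7  I3 complete | I4 operands ready
t=8  R0←I3
t=9  I4 complete
t=10  R3←I4
t=11  I2 complete | I5 dispatched to ADD
t=12  R4←I2 | I5 operands ready
t=13  I6 dispatched to MUL
t=14  I5 complete | I7 dispatched to LSU
t=15  R5←I5 | I7 operands ready
t=16  I6 operands ready | I7 complete
t=17  R6←I7
t=22  I6 complete
t=23  R2←I6
t=24  I8 dispatched to MUL
t=25  I8 operands ready
t=31  I8 complete
t=32  R4←I8

I3 = (5, 6, 7, 8)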